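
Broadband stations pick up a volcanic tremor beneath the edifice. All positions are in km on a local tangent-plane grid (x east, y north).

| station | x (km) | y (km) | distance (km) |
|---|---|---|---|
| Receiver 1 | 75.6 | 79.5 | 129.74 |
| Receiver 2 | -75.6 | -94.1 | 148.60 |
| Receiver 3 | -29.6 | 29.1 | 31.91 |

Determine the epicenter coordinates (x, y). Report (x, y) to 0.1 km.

x ≈ -51.3 km, y ≈ 52.5 km

Circle about each station: (x − 75.6)² + (y − 79.5)² = 129.74²; (x + 75.6)² + (y + 94.1)² = 148.60²; (x + 29.6)² + (y − 29.1)² = 31.91².
Subtracting the Receiver 1 equation from the Receiver 2 and Receiver 3 equations removes the quadratic terms:
-302.4 x − 347.2 y = -2714.93
-210.4 x − 100.8 y = 5501.58
Solving the 2×2 system: x ≈ -51.3, y ≈ 52.5 km.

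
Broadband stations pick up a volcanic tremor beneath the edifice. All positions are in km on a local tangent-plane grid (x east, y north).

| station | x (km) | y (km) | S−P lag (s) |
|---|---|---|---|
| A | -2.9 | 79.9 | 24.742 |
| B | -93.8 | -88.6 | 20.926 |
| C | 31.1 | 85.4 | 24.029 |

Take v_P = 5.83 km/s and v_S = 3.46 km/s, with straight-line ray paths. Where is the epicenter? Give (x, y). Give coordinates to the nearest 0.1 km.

82.7 km east, -112.5 km north

Distance from S−P lag: d = Δt · v_P v_S / (v_P − v_S) = Δt · (5.83·3.46)/(5.83−3.46) ≈ 8.5113·Δt.
So d_A = 210.59, d_B = 178.11, d_C = 204.52 km.
Circle about each station: (x + 2.9)² + (y − 79.9)² = 210.59²; (x + 93.8)² + (y + 88.6)² = 178.11²; (x − 31.1)² + (y − 85.4)² = 204.52².
Subtracting pairs of circle equations eliminates x²+y² and gives linear equations (the radical axes):
-181.8 x − 337.0 y = 22880.96
68.0 x + 11.0 y = 4387.67
Solving the 2×2 system: x ≈ 82.7, y ≈ -112.5 km.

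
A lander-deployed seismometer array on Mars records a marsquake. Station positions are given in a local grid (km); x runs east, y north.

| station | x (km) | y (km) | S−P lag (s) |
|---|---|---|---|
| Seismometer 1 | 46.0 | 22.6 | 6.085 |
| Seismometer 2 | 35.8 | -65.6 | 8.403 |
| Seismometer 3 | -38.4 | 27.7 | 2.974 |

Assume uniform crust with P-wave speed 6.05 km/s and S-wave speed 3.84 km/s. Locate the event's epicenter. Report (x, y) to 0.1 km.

-15.8 km east, 6.1 km north

Distance from S−P lag: d = Δt · v_P v_S / (v_P − v_S) = Δt · (6.05·3.84)/(6.05−3.84) ≈ 10.5122·Δt.
So d_Seismometer 1 = 63.97, d_Seismometer 2 = 88.33, d_Seismometer 3 = 31.26 km.
Circle about each station: (x − 46.0)² + (y − 22.6)² = 63.97²; (x − 35.8)² + (y + 65.6)² = 88.33²; (x + 38.4)² + (y − 27.7)² = 31.26².
Subtracting pairs of circle equations eliminates x²+y² and gives linear equations (the radical axes):
-20.4 x − 176.4 y = -751.79
-168.8 x + 10.2 y = 2730.06
Solving the 2×2 system: x ≈ -15.8, y ≈ 6.1 km.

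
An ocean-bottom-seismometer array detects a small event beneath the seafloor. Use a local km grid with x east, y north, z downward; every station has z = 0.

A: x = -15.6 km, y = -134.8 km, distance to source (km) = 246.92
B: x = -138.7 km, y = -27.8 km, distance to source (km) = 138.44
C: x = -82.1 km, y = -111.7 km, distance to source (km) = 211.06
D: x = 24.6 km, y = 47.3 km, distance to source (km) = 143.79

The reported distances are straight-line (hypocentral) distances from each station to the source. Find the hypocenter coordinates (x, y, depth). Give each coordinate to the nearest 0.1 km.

Each station gives a sphere (x−x_i)² + (y−y_i)² + z² = d_i² (stations at z=0).
Subtracting the A sphere from B and C: z² cancels, leaving linear equations in x and y:
-246.2 x + 214.0 y = 43399.98
-133.0 x + 46.2 y = 17226.06
Solving: x ≈ -98.393, y ≈ 89.606 km (keep extra digits for the depth step; rounded: -98.4, 89.6).
Then from the A sphere: z² = 246.92² − (x + 15.6)² − (y + 134.8)² with x = -98.393, y = 89.606, so z ≈ 61.292 ≈ 61.3 km.

(-98.4, 89.6, 61.3)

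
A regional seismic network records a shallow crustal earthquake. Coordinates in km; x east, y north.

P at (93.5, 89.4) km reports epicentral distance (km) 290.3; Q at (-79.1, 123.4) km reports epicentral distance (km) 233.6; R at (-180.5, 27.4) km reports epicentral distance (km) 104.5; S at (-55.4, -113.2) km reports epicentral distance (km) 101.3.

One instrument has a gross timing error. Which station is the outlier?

Q

Solve using three stations at a time. Using P, R, S (subtract circle equations pairwise → linear system) gives (x, y) ≈ (-147.9, -71.9).
Distances from that point to each station vs reported:
  P: calculated 290.3 vs reported 290.3 → residual 0.0 km
  Q: calculated 207.0 vs reported 233.6 → residual 26.6 km
  R: calculated 104.5 vs reported 104.5 → residual 0.0 km
  S: calculated 101.3 vs reported 101.3 → residual 0.0 km
P, R, S are mutually consistent (residuals ≈ 0); Q is off by 26.6 km.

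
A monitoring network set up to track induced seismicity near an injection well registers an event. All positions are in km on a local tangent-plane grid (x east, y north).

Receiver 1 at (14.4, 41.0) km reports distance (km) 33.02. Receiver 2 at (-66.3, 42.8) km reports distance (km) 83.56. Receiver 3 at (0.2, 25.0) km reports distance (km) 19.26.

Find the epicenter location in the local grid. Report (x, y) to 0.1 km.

Circle about each station: (x − 14.4)² + (y − 41.0)² = 33.02²; (x + 66.3)² + (y − 42.8)² = 83.56²; (x − 0.2)² + (y − 25.0)² = 19.26².
Subtracting pairs of circle equations eliminates x²+y² and gives linear equations (the radical axes):
-161.4 x + 3.6 y = -1552.78
-28.4 x − 32.0 y = -543.95
Solving the 2×2 system: x ≈ 9.8, y ≈ 8.3 km.
Check against Receiver 1 (with the unrounded x, y): √((x − 14.4)²+(y − 41.0)²) = 33.03 ≈ 33.02 km. ✓

9.8 km east, 8.3 km north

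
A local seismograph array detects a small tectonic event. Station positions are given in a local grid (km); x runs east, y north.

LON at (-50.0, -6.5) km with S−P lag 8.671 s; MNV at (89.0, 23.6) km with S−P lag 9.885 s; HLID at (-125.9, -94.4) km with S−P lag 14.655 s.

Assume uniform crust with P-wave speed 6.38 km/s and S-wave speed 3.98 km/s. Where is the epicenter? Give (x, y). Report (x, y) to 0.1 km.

25.1 km east, -59.2 km north

Distance from S−P lag: d = Δt · v_P v_S / (v_P − v_S) = Δt · (6.38·3.98)/(6.38−3.98) ≈ 10.5802·Δt.
So d_LON = 91.74, d_MNV = 104.58, d_HLID = 155.05 km.
Circle about each station: (x + 50.0)² + (y + 6.5)² = 91.74²; (x − 89.0)² + (y − 23.6)² = 104.58²; (x + 125.9)² + (y + 94.4)² = 155.05².
Subtracting the LON equation from the MNV and HLID equations removes the quadratic terms:
278.0 x + 60.2 y = 3414.96
-151.8 x − 175.8 y = 6595.65
Solving the 2×2 system: x ≈ 25.1, y ≈ -59.2 km.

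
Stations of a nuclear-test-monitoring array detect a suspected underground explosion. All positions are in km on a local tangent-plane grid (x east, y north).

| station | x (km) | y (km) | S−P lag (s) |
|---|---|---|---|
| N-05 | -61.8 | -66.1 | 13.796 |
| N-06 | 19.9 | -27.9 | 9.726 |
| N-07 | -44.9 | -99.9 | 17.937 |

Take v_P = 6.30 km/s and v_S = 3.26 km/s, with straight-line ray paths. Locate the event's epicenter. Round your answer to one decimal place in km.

Distance from S−P lag: d = Δt · v_P v_S / (v_P − v_S) = Δt · (6.30·3.26)/(6.30−3.26) ≈ 6.7559·Δt.
So d_N-05 = 93.20, d_N-06 = 65.71, d_N-07 = 121.18 km.
Circle about each station: (x + 61.8)² + (y + 66.1)² = 93.20²; (x − 19.9)² + (y + 27.9)² = 65.71²; (x + 44.9)² + (y + 99.9)² = 121.18².
Subtracting pairs of circle equations eliminates x²+y² and gives linear equations (the radical axes):
163.4 x + 76.4 y = -2645.59
33.8 x − 67.6 y = -2190.78
Solving the 2×2 system: x ≈ -25.4, y ≈ 19.7 km.

(-25.4, 19.7)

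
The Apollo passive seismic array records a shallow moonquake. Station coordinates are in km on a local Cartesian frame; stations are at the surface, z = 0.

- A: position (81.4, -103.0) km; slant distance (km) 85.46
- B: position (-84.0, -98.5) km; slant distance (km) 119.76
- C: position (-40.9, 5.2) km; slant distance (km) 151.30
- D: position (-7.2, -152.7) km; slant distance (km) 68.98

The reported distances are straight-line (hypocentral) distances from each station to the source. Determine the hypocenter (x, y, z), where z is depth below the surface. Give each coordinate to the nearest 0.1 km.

Each station gives a sphere (x−x_i)² + (y−y_i)² + z² = d_i² (stations at z=0).
Subtracting the A sphere from B and C: z² cancels, leaving linear equations in x and y:
-330.8 x + 9.0 y = -7515.76
-244.6 x + 216.4 y = -31123.39
Solving: x ≈ 19.404, y ≈ -121.891 km (keep extra digits for the depth step; rounded: 19.4, -121.9).
Then from the A sphere: z² = 85.46² − (x − 81.4)² − (y + 103.0)² with x = 19.404, y = -121.891, so z ≈ 55.705 ≈ 55.7 km.

x ≈ 19.4 km, y ≈ -121.9 km, depth ≈ 55.7 km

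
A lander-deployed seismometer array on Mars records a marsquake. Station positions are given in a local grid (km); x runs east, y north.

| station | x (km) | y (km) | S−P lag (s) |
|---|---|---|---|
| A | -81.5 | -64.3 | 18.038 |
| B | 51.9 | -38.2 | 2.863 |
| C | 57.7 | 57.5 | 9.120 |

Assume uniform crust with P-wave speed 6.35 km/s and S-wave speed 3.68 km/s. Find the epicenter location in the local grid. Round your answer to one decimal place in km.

x ≈ 70.4 km, y ≈ -21.3 km

Distance from S−P lag: d = Δt · v_P v_S / (v_P − v_S) = Δt · (6.35·3.68)/(6.35−3.68) ≈ 8.7521·Δt.
So d_A = 157.87, d_B = 25.06, d_C = 79.82 km.
Circle about each station: (x + 81.5)² + (y + 64.3)² = 157.87²; (x − 51.9)² + (y + 38.2)² = 25.06²; (x − 57.7)² + (y − 57.5)² = 79.82².
Subtracting the A equation from the B and C equations removes the quadratic terms:
266.8 x + 52.2 y = 17671.04
278.4 x + 243.6 y = 14410.50
Solving the 2×2 system: x ≈ 70.4, y ≈ -21.3 km.
Check against A (with the unrounded x, y): √((x + 81.5)²+(y + 64.3)²) = 157.87 ≈ 157.87 km. ✓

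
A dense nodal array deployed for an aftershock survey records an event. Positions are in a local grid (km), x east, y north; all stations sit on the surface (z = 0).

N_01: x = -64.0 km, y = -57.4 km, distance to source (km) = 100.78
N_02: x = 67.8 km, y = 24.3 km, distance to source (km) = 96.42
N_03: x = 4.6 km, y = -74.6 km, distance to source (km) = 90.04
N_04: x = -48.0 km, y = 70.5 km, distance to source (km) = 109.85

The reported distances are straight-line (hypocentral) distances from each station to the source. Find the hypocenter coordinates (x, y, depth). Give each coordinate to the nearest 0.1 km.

Each station gives a sphere (x−x_i)² + (y−y_i)² + z² = d_i² (stations at z=0).
Subtracting the N_01 sphere from N_02 and N_03: z² cancels, leaving linear equations in x and y:
263.6 x + 163.4 y = -1343.64
137.2 x − 34.4 y = 244.97
Solving: x ≈ -0.197, y ≈ -7.906 km (keep extra digits for the depth step; rounded: -0.2, -7.9).
Then from the N_01 sphere: z² = 100.78² − (x + 64.0)² − (y + 57.4)² with x = -0.197, y = -7.906, so z ≈ 60.300 ≈ 60.3 km.
Check against N_04 (with the unrounded solution): distance 109.86 ≈ 109.85 km. ✓

(-0.2, -7.9, 60.3)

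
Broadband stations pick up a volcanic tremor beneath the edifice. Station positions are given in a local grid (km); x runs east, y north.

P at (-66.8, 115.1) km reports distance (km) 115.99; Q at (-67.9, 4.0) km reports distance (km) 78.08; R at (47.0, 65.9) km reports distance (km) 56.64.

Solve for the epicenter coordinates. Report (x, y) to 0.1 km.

Circle about each station: (x + 66.8)² + (y − 115.1)² = 115.99²; (x + 67.9)² + (y − 4.0)² = 78.08²; (x − 47.0)² + (y − 65.9)² = 56.64².
Subtracting the P equation from the Q and R equations removes the quadratic terms:
-2.2 x − 222.2 y = -5726.65
227.6 x − 98.4 y = -912.85
Solving the 2×2 system: x ≈ 7.1, y ≈ 25.7 km.

(7.1, 25.7)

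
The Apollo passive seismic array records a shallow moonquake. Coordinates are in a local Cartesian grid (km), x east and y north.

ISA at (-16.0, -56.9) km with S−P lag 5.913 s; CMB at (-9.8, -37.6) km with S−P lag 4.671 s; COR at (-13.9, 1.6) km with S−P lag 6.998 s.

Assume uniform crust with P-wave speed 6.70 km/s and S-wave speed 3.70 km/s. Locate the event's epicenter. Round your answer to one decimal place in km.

x ≈ 28.8 km, y ≈ -37.4 km

Distance from S−P lag: d = Δt · v_P v_S / (v_P − v_S) = Δt · (6.70·3.70)/(6.70−3.70) ≈ 8.2633·Δt.
So d_ISA = 48.86, d_CMB = 38.60, d_COR = 57.83 km.
Circle about each station: (x + 16.0)² + (y + 56.9)² = 48.86²; (x + 9.8)² + (y + 37.6)² = 38.60²; (x + 13.9)² + (y − 1.6)² = 57.83².
Subtracting the ISA equation from the CMB and COR equations removes the quadratic terms:
12.4 x + 38.6 y = -1086.47
4.2 x + 117.0 y = -4254.85
Solving the 2×2 system: x ≈ 28.8, y ≈ -37.4 km.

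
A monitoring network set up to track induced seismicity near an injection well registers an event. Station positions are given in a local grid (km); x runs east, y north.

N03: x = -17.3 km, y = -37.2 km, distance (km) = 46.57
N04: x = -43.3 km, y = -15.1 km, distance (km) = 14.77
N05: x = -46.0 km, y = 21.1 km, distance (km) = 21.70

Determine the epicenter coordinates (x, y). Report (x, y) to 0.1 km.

-46.1 km east, -0.6 km north

Circle about each station: (x + 17.3)² + (y + 37.2)² = 46.57²; (x + 43.3)² + (y + 15.1)² = 14.77²; (x + 46.0)² + (y − 21.1)² = 21.70².
Subtracting the N03 equation from the N04 and N05 equations removes the quadratic terms:
-52.0 x + 44.2 y = 2370.38
-57.4 x + 116.6 y = 2575.95
Solving the 2×2 system: x ≈ -46.1, y ≈ -0.6 km.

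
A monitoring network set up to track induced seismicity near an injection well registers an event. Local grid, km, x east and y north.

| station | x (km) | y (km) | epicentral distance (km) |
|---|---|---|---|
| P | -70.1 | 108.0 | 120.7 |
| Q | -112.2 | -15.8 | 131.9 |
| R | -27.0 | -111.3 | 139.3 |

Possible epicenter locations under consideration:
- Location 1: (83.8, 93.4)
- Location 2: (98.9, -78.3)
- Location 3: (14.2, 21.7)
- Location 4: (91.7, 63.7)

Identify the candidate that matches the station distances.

For each candidate, compare |candidate − station| to the reported distance:
Location 1: residuals P 33.9, Q 92.5, R 93.5 → max 93.5 km
Location 2: residuals P 130.8, Q 88.3, R 9.1 → max 130.8 km
Location 3: residuals P 0.1, Q 0.1, R 0.1 → max 0.1 km
Location 4: residuals P 47.1, Q 87.0, R 72.2 → max 87.0 km
Only Location 3 has all residuals ≈ 0.

Location 3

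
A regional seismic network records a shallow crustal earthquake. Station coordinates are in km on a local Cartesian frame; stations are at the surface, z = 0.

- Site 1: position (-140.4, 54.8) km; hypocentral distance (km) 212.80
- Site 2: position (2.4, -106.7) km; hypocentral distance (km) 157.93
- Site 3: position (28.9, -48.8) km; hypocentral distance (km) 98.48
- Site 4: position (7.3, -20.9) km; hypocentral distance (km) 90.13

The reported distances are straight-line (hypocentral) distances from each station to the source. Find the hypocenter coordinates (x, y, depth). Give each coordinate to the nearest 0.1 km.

(66.3, 30.7, 44.5)

Each station gives a sphere (x−x_i)² + (y−y_i)² + z² = d_i² (stations at z=0).
Subtracting the Site 1 sphere from Site 2 and Site 3: z² cancels, leaving linear equations in x and y:
285.6 x − 323.0 y = 9017.41
338.6 x − 207.2 y = 16086.98
Solving: x ≈ 66.300, y ≈ 30.705 km (keep extra digits for the depth step; rounded: 66.3, 30.7).
Then from the Site 1 sphere: z² = 212.80² − (x + 140.4)² − (y − 54.8)² with x = 66.300, y = 30.705, so z ≈ 44.479 ≈ 44.5 km.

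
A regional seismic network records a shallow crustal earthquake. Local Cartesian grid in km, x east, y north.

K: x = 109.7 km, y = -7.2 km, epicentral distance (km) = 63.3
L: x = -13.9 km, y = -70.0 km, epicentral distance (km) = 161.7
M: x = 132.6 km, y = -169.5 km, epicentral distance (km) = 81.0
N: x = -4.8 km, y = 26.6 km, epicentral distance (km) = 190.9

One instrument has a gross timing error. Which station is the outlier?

K

Solve using three stations at a time. Using L, M, N (subtract circle equations pairwise → linear system) gives (x, y) ≈ (146.6, -89.7).
Distances from that point to each station vs reported:
  K: calculated 90.4 vs reported 63.3 → residual 27.1 km
  L: calculated 161.7 vs reported 161.7 → residual 0.0 km
  M: calculated 81.0 vs reported 81.0 → residual 0.0 km
  N: calculated 190.9 vs reported 190.9 → residual 0.0 km
L, M, N are mutually consistent (residuals ≈ 0); K is off by 27.1 km.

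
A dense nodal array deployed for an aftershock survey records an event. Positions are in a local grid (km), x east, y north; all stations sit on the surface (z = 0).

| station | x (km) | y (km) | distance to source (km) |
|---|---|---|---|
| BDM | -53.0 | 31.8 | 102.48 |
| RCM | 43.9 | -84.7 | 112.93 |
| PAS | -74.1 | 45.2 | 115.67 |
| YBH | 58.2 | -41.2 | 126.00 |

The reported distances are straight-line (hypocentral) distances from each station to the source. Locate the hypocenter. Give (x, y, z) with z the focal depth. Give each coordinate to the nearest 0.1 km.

Each station gives a sphere (x−x_i)² + (y−y_i)² + z² = d_i² (stations at z=0).
Subtracting the BDM sphere from RCM and PAS: z² cancels, leaving linear equations in x and y:
193.8 x − 233.0 y = 3030.03
-42.2 x + 26.8 y = 836.21
Solving: x ≈ -59.508, y ≈ -62.501 km (keep extra digits for the depth step; rounded: -59.5, -62.5).
Then from the BDM sphere: z² = 102.48² − (x + 53.0)² − (y − 31.8)² with x = -59.508, y = -62.501, so z ≈ 39.587 ≈ 39.6 km.

x ≈ -59.5 km, y ≈ -62.5 km, depth ≈ 39.6 km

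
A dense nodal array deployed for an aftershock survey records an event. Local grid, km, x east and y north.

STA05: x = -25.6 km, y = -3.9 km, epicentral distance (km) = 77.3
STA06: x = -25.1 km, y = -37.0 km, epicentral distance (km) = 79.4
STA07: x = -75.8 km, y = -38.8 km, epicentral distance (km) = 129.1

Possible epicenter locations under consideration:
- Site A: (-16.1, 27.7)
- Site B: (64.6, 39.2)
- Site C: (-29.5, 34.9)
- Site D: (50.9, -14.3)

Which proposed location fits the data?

Site D

For each candidate, compare |candidate − station| to the reported distance:
Site A: residuals STA05 44.3, STA06 14.1, STA07 39.7 → max 44.3 km
Site B: residuals STA05 22.7, STA06 38.3, STA07 31.5 → max 38.3 km
Site C: residuals STA05 38.3, STA06 7.4, STA07 42.1 → max 42.1 km
Site D: residuals STA05 0.1, STA06 0.1, STA07 0.1 → max 0.1 km
Only Site D has all residuals ≈ 0.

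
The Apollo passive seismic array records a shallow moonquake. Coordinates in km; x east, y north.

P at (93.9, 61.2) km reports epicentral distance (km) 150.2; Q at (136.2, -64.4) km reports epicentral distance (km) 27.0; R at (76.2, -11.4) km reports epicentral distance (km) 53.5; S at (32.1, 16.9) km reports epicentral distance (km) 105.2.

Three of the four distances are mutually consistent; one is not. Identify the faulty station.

P

Solve using three stations at a time. Using Q, R, S (subtract circle equations pairwise → linear system) gives (x, y) ≈ (113.4, -49.9).
Distances from that point to each station vs reported:
  P: calculated 112.8 vs reported 150.2 → residual 37.4 km
  Q: calculated 27.0 vs reported 27.0 → residual 0.0 km
  R: calculated 53.5 vs reported 53.5 → residual 0.0 km
  S: calculated 105.2 vs reported 105.2 → residual 0.0 km
Q, R, S are mutually consistent (residuals ≈ 0); P is off by 37.4 km.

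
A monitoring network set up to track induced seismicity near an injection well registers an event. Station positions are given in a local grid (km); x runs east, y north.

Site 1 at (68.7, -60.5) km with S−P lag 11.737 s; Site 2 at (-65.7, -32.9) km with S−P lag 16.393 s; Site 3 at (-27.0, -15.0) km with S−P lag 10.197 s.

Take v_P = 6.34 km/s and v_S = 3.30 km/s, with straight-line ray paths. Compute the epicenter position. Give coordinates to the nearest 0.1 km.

Distance from S−P lag: d = Δt · v_P v_S / (v_P − v_S) = Δt · (6.34·3.30)/(6.34−3.30) ≈ 6.8822·Δt.
So d_Site 1 = 80.78, d_Site 2 = 112.82, d_Site 3 = 70.18 km.
Circle about each station: (x − 68.7)² + (y + 60.5)² = 80.78²; (x + 65.7)² + (y + 32.9)² = 112.82²; (x + 27.0)² + (y + 15.0)² = 70.18².
Subtracting the Site 1 equation from the Site 2 and Site 3 equations removes the quadratic terms:
-268.8 x + 55.2 y = -9183.98
-191.4 x + 91.0 y = -5825.76
Solving the 2×2 system: x ≈ 37.0, y ≈ 13.8 km.
Check against Site 1 (with the unrounded x, y): √((x − 68.7)²+(y + 60.5)²) = 80.79 ≈ 80.78 km. ✓

37.0 km east, 13.8 km north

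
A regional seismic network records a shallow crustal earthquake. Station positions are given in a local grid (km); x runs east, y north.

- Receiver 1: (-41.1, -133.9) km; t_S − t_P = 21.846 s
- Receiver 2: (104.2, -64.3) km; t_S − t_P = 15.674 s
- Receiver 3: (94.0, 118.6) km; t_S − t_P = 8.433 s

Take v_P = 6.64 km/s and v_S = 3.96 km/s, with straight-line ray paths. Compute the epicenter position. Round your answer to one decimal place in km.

Distance from S−P lag: d = Δt · v_P v_S / (v_P − v_S) = Δt · (6.64·3.96)/(6.64−3.96) ≈ 9.8113·Δt.
So d_Receiver 1 = 214.34, d_Receiver 2 = 153.78, d_Receiver 3 = 82.74 km.
Circle about each station: (x + 41.1)² + (y + 133.9)² = 214.34²; (x − 104.2)² + (y + 64.3)² = 153.78²; (x − 94.0)² + (y − 118.6)² = 82.74².
Subtracting pairs of circle equations eliminates x²+y² and gives linear equations (the radical axes):
290.6 x + 139.2 y = 17667.06
270.2 x + 505.0 y = 42379.27
Solving the 2×2 system: x ≈ 27.7, y ≈ 69.1 km.

27.7 km east, 69.1 km north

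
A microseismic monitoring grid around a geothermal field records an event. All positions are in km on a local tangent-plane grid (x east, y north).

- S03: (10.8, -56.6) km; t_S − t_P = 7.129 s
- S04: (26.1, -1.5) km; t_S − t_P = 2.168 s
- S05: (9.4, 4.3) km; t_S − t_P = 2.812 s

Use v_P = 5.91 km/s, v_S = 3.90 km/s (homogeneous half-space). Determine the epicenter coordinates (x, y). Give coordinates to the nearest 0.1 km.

Distance from S−P lag: d = Δt · v_P v_S / (v_P − v_S) = Δt · (5.91·3.90)/(5.91−3.90) ≈ 11.4672·Δt.
So d_S03 = 81.75, d_S04 = 24.86, d_S05 = 32.25 km.
Circle about each station: (x − 10.8)² + (y + 56.6)² = 81.75²; (x − 26.1)² + (y + 1.5)² = 24.86²; (x − 9.4)² + (y − 4.3)² = 32.25².
Subtracting the S03 equation from the S04 and S05 equations removes the quadratic terms:
30.6 x + 110.2 y = 3428.30
-2.8 x + 121.8 y = 2429.65
Solving the 2×2 system: x ≈ 37.1, y ≈ 20.8 km.

(37.1, 20.8)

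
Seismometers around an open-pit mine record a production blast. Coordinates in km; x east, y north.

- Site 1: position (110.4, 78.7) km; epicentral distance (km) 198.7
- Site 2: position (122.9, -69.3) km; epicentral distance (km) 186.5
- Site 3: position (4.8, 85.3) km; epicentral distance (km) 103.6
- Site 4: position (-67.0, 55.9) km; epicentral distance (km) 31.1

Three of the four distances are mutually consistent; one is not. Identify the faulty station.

Solve using three stations at a time. Using Site 1, Site 3, Site 4 (subtract circle equations pairwise → linear system) gives (x, y) ≈ (-81.9, 28.5).
Distances from that point to each station vs reported:
  Site 1: calculated 198.7 vs reported 198.7 → residual 0.0 km
  Site 2: calculated 226.9 vs reported 186.5 → residual 40.4 km
  Site 3: calculated 103.6 vs reported 103.6 → residual 0.0 km
  Site 4: calculated 31.2 vs reported 31.1 → residual 0.1 km
Site 1, Site 3, Site 4 are mutually consistent (residuals ≈ 0); Site 2 is off by 40.4 km.

Site 2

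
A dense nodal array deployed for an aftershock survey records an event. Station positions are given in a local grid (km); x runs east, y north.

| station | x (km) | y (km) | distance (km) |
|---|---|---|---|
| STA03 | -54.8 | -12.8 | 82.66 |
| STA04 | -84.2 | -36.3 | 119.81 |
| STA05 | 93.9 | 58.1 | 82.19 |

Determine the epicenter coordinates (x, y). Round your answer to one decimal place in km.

Circle about each station: (x + 54.8)² + (y + 12.8)² = 82.66²; (x + 84.2)² + (y + 36.3)² = 119.81²; (x − 93.9)² + (y − 58.1)² = 82.19².
Subtracting pairs of circle equations eliminates x²+y² and gives linear equations (the radical axes):
-58.8 x − 47.0 y = -2281.31
297.4 x + 141.8 y = 9103.42
Solving the 2×2 system: x ≈ 18.5, y ≈ 25.4 km.

18.5 km east, 25.4 km north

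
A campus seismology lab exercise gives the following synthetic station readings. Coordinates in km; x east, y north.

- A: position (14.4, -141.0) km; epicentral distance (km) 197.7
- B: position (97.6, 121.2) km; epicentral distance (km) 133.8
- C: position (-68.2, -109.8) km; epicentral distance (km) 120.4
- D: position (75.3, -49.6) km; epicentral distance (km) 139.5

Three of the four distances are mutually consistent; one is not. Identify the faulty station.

C

Solve using three stations at a time. Using A, B, D (subtract circle equations pairwise → linear system) gives (x, y) ≈ (-18.1, 54.0).
Distances from that point to each station vs reported:
  A: calculated 197.7 vs reported 197.7 → residual 0.0 km
  B: calculated 133.8 vs reported 133.8 → residual 0.0 km
  C: calculated 171.3 vs reported 120.4 → residual 50.9 km
  D: calculated 139.5 vs reported 139.5 → residual 0.0 km
A, B, D are mutually consistent (residuals ≈ 0); C is off by 50.9 km.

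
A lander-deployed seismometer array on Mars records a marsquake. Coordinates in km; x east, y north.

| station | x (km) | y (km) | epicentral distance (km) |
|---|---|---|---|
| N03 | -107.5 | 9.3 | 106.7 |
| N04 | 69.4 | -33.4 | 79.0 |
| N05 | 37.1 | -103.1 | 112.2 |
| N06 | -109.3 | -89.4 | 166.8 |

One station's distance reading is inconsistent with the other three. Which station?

Solve using three stations at a time. Using N03, N04, N05 (subtract circle equations pairwise → linear system) gives (x, y) ≈ (-1.0, 2.4).
Distances from that point to each station vs reported:
  N03: calculated 106.7 vs reported 106.7 → residual 0.0 km
  N04: calculated 79.0 vs reported 79.0 → residual 0.0 km
  N05: calculated 112.2 vs reported 112.2 → residual 0.0 km
  N06: calculated 142.0 vs reported 166.8 → residual 24.8 km
N03, N04, N05 are mutually consistent (residuals ≈ 0); N06 is off by 24.8 km.

N06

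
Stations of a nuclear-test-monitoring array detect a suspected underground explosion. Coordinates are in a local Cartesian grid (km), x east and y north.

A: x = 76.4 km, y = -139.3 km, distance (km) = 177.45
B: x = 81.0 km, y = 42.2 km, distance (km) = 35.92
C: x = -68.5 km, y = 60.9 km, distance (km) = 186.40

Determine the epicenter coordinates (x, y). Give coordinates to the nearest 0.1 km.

Circle about each station: (x − 76.4)² + (y + 139.3)² = 177.45²; (x − 81.0)² + (y − 42.2)² = 35.92²; (x + 68.5)² + (y − 60.9)² = 186.40².
Subtracting pairs of circle equations eliminates x²+y² and gives linear equations (the radical axes):
9.2 x + 363.0 y = 13298.65
-289.8 x + 400.4 y = -20096.85
Solving the 2×2 system: x ≈ 115.9, y ≈ 33.7 km.

x ≈ 115.9 km, y ≈ 33.7 km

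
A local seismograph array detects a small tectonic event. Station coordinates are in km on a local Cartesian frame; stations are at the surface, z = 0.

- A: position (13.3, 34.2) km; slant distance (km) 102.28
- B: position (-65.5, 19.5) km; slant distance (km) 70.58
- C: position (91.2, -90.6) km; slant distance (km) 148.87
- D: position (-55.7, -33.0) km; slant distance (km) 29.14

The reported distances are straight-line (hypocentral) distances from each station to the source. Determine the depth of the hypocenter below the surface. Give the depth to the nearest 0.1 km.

25.9 km

Each station gives a sphere (x−x_i)² + (y−y_i)² + z² = d_i² (stations at z=0).
Subtracting the A sphere from B and C: z² cancels, leaving linear equations in x and y:
-157.6 x − 29.4 y = 8803.63
155.8 x − 249.6 y = 3478.19
Solving: x ≈ -47.706, y ≈ -43.713 km (keep extra digits for the depth step; rounded: -47.7, -43.7).
Then from the A sphere: z² = 102.28² − (x − 13.3)² − (y − 34.2)² with x = -47.706, y = -43.713, so z ≈ 25.866 ≈ 25.9 km.
Check against D (with the unrounded solution): distance 29.12 ≈ 29.14 km. ✓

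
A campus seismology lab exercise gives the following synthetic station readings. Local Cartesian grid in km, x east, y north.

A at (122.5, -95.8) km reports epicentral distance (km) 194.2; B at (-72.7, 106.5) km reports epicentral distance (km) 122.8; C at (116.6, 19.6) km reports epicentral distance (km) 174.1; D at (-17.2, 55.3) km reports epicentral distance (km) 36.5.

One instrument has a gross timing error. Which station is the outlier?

Solve using three stations at a time. Using A, B, C (subtract circle equations pairwise → linear system) gives (x, y) ≈ (-54.1, -14.9).
Distances from that point to each station vs reported:
  A: calculated 194.2 vs reported 194.2 → residual 0.0 km
  B: calculated 122.8 vs reported 122.8 → residual 0.0 km
  C: calculated 174.1 vs reported 174.1 → residual 0.0 km
  D: calculated 79.3 vs reported 36.5 → residual 42.8 km
A, B, C are mutually consistent (residuals ≈ 0); D is off by 42.8 km.

D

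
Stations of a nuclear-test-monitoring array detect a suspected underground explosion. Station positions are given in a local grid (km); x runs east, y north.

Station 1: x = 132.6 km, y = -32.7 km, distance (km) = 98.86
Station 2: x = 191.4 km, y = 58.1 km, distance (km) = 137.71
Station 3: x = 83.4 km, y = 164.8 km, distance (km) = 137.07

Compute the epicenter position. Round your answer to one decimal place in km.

56.5 km east, 30.4 km north

Circle about each station: (x − 132.6)² + (y + 32.7)² = 98.86²; (x − 191.4)² + (y − 58.1)² = 137.71²; (x − 83.4)² + (y − 164.8)² = 137.07².
Subtracting pairs of circle equations eliminates x²+y² and gives linear equations (the radical axes):
117.6 x + 181.6 y = 12166.78
-98.4 x + 395.0 y = 6447.66
Solving the 2×2 system: x ≈ 56.5, y ≈ 30.4 km.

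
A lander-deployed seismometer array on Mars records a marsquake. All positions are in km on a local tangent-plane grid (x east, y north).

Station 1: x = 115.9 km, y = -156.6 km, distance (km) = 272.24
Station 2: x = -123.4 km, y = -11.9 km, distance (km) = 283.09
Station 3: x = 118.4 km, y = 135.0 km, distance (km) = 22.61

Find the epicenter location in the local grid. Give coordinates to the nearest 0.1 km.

x ≈ 129.5 km, y ≈ 115.3 km

Circle about each station: (x − 115.9)² + (y + 156.6)² = 272.24²; (x + 123.4)² + (y + 11.9)² = 283.09²; (x − 118.4)² + (y − 135.0)² = 22.61².
Subtracting pairs of circle equations eliminates x²+y² and gives linear equations (the radical axes):
-478.6 x + 289.4 y = -28612.53
5.0 x + 583.2 y = 67890.60
Solving the 2×2 system: x ≈ 129.5, y ≈ 115.3 km.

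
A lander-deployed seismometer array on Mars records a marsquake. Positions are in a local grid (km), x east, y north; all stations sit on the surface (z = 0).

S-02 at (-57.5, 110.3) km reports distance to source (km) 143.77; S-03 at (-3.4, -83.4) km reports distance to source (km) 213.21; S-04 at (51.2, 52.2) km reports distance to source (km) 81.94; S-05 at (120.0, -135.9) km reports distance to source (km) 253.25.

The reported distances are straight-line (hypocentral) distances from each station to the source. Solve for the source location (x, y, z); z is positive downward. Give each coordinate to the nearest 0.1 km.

Each station gives a sphere (x−x_i)² + (y−y_i)² + z² = d_i² (stations at z=0).
Subtracting the S-02 sphere from S-03 and S-04: z² cancels, leaving linear equations in x and y:
108.2 x − 387.4 y = -33293.91
217.4 x − 116.2 y = 3829.59
Solving: x ≈ 74.703, y ≈ 106.806 km (keep extra digits for the depth step; rounded: 74.7, 106.8).
Then from the S-02 sphere: z² = 143.77² − (x + 57.5)² − (y − 110.3)² with x = 74.703, y = 106.806, so z ≈ 56.391 ≈ 56.4 km.
Check against S-05 (with the unrounded solution): distance 253.26 ≈ 253.25 km. ✓

(74.7, 106.8, 56.4)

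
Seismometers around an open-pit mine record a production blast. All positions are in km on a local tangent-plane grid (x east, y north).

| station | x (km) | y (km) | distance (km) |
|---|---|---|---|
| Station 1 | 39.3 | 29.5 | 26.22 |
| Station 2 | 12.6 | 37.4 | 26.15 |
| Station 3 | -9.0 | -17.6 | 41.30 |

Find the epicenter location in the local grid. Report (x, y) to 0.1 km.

Circle about each station: (x − 39.3)² + (y − 29.5)² = 26.22²; (x − 12.6)² + (y − 37.4)² = 26.15²; (x + 9.0)² + (y + 17.6)² = 41.30².
Subtracting pairs of circle equations eliminates x²+y² and gives linear equations (the radical axes):
-53.4 x + 15.8 y = -853.55
-96.6 x − 94.2 y = -3042.18
Solving the 2×2 system: x ≈ 19.6, y ≈ 12.2 km.
Check against Station 1 (with the unrounded x, y): √((x − 39.3)²+(y − 29.5)²) = 26.22 ≈ 26.22 km. ✓

x ≈ 19.6 km, y ≈ 12.2 km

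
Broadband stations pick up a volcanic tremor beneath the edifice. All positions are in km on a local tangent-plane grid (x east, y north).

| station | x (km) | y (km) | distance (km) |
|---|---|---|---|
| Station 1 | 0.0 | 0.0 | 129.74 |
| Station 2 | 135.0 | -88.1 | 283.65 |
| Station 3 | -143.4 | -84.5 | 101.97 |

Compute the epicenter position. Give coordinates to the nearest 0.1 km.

Circle about each station: x² + y² = 129.74²; (x − 135.0)² + (y + 88.1)² = 283.65²; (x + 143.4)² + (y + 84.5)² = 101.97².
Subtracting the Station 1 equation from the Station 2 and Station 3 equations removes the quadratic terms:
270.0 x − 176.2 y = -37638.24
-286.8 x − 169.0 y = 34138.40
Solving the 2×2 system: x ≈ -128.7, y ≈ 16.4 km.

x ≈ -128.7 km, y ≈ 16.4 km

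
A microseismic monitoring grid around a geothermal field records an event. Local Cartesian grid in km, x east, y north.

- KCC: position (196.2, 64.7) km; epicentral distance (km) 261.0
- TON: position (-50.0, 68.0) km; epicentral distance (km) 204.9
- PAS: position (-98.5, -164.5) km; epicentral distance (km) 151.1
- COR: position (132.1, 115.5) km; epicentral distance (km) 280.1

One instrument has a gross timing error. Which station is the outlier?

Solve using three stations at a time. Using KCC, PAS, COR (subtract circle equations pairwise → linear system) gives (x, y) ≈ (52.2, -152.9).
Distances from that point to each station vs reported:
  KCC: calculated 261.0 vs reported 261.0 → residual 0.0 km
  TON: calculated 243.4 vs reported 204.9 → residual 38.5 km
  PAS: calculated 151.1 vs reported 151.1 → residual 0.0 km
  COR: calculated 280.1 vs reported 280.1 → residual 0.0 km
KCC, PAS, COR are mutually consistent (residuals ≈ 0); TON is off by 38.5 km.

TON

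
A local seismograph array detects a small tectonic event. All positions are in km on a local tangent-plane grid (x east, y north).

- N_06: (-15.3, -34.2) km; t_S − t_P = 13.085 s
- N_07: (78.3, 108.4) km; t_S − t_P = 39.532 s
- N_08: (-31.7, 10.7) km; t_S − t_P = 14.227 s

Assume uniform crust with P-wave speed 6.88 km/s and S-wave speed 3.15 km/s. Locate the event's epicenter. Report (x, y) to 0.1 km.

Distance from S−P lag: d = Δt · v_P v_S / (v_P − v_S) = Δt · (6.88·3.15)/(6.88−3.15) ≈ 5.8102·Δt.
So d_N_06 = 76.03, d_N_07 = 229.69, d_N_08 = 82.66 km.
Circle about each station: (x + 15.3)² + (y + 34.2)² = 76.03²; (x − 78.3)² + (y − 108.4)² = 229.69²; (x + 31.7)² + (y − 10.7)² = 82.66².
Subtracting the N_06 equation from the N_07 and N_08 equations removes the quadratic terms:
187.2 x + 285.2 y = -30499.22
-32.8 x + 89.8 y = -1336.46
Solving the 2×2 system: x ≈ -90.1, y ≈ -47.8 km.

(-90.1, -47.8)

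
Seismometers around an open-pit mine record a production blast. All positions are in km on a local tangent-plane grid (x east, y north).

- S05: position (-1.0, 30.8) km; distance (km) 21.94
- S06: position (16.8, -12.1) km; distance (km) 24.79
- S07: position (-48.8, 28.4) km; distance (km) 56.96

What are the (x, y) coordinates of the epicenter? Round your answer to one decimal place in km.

(5.0, 9.7)

Circle about each station: (x + 1.0)² + (y − 30.8)² = 21.94²; (x − 16.8)² + (y + 12.1)² = 24.79²; (x + 48.8)² + (y − 28.4)² = 56.96².
Subtracting the S05 equation from the S06 and S07 equations removes the quadratic terms:
35.6 x − 85.8 y = -654.17
-95.6 x − 4.8 y = -524.72
Solving the 2×2 system: x ≈ 5.0, y ≈ 9.7 km.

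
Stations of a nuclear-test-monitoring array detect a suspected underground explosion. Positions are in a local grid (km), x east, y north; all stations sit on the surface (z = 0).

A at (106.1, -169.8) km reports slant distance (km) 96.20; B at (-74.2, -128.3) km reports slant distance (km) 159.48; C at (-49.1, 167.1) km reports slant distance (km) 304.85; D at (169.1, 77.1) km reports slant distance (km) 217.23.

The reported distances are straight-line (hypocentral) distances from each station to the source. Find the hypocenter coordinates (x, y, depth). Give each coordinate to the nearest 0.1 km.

x ≈ 70.7 km, y ≈ -106.1 km, depth ≈ 62.8 km

Each station gives a sphere (x−x_i)² + (y−y_i)² + z² = d_i² (stations at z=0).
Subtracting the A sphere from B and C: z² cancels, leaving linear equations in x and y:
-360.6 x + 83.0 y = -34302.15
-310.4 x + 673.8 y = -93435.11
Solving: x ≈ 70.705, y ≈ -106.097 km (keep extra digits for the depth step; rounded: 70.7, -106.1).
Then from the A sphere: z² = 96.20² − (x − 106.1)² − (y + 169.8)² with x = 70.705, y = -106.097, so z ≈ 62.798 ≈ 62.8 km.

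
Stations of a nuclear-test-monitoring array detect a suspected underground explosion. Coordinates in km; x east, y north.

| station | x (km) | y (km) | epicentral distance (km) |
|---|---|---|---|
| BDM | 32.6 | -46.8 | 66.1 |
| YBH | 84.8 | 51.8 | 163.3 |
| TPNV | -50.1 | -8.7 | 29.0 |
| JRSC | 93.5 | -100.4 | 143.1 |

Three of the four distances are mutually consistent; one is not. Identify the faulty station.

Solve using three stations at a time. Using BDM, TPNV, JRSC (subtract circle equations pairwise → linear system) gives (x, y) ≈ (-31.4, -30.7).
Distances from that point to each station vs reported:
  BDM: calculated 66.0 vs reported 66.1 → residual 0.1 km
  YBH: calculated 142.5 vs reported 163.3 → residual 20.8 km
  TPNV: calculated 28.8 vs reported 29.0 → residual 0.2 km
  JRSC: calculated 143.1 vs reported 143.1 → residual 0.0 km
BDM, TPNV, JRSC are mutually consistent (residuals ≈ 0); YBH is off by 20.8 km.

YBH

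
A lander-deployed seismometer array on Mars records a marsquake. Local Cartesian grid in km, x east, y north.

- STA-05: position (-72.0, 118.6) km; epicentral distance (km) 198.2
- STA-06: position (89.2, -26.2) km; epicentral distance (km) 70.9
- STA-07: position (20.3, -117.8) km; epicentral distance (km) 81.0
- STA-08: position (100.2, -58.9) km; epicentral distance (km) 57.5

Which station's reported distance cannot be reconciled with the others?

STA-06

Solve using three stations at a time. Using STA-05, STA-07, STA-08 (subtract circle equations pairwise → linear system) gives (x, y) ≈ (45.6, -40.9).
Distances from that point to each station vs reported:
  STA-05: calculated 198.2 vs reported 198.2 → residual 0.0 km
  STA-06: calculated 46.0 vs reported 70.9 → residual 24.9 km
  STA-07: calculated 81.0 vs reported 81.0 → residual 0.0 km
  STA-08: calculated 57.5 vs reported 57.5 → residual 0.0 km
STA-05, STA-07, STA-08 are mutually consistent (residuals ≈ 0); STA-06 is off by 24.9 km.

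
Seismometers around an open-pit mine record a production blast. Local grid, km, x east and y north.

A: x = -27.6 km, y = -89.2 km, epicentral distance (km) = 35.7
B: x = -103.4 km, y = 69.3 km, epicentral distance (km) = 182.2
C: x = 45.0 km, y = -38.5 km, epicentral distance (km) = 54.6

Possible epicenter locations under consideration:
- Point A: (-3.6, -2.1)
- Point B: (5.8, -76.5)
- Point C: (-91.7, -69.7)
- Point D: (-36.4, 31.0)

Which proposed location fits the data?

For each candidate, compare |candidate − station| to the reported distance:
Point A: residuals A 54.6, B 59.5, C 6.1 → max 59.5 km
Point B: residuals A 0.0, B 0.0, C 0.0 → max 0.0 km
Point C: residuals A 31.3, B 42.7, C 85.6 → max 85.6 km
Point D: residuals A 84.8, B 105.0, C 52.4 → max 105.0 km
Only Point B has all residuals ≈ 0.

Point B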